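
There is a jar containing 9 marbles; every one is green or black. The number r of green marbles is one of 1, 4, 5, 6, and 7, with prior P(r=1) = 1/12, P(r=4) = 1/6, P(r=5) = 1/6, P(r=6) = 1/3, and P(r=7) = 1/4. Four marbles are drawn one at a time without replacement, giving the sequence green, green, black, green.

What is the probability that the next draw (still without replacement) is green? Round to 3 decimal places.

Under each hypothesis, the probability of the observed sequence is: P(data | r = 1) = (1/9)(0/8) = 0; P(data | r = 4) = (4/9)(3/8)(5/7)(2/6) = 0.039683; P(data | r = 5) = (5/9)(4/8)(4/7)(3/6) = 0.079365; P(data | r = 6) = (6/9)(5/8)(3/7)(4/6) = 0.11905; P(data | r = 7) = (7/9)(6/8)(2/7)(5/6) = 0.13889.
Multiplying each by its prior: 1/12 · 0 = 0, 1/6 · 0.039683 = 0.0066138, 1/6 · 0.079365 = 0.013228, 1/3 · 0.11905 = 0.039683, 1/4 · 0.13889 = 0.034722; with total 0.094246.
Dividing through by the total gives posterior P(r = 1 | data) = 0, P(r = 4 | data) = 0.070175, P(r = 5 | data) = 0.14035, P(r = 6 | data) = 0.42105, P(r = 7 | data) = 0.36842.
Averaging over the posterior, P(green next | data) = (1/5)(0.070175) + (2/5)(0.14035) + (3/5)(0.42105) + (4/5)(0.36842) = 0.61754.

0.618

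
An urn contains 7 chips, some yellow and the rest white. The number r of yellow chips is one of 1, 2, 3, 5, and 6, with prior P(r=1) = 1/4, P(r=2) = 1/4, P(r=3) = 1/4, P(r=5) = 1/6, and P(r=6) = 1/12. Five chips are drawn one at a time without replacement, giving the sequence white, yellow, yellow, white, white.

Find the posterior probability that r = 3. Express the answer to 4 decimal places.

The likelihood of the observed sequence under each hypothesis: P(data | r = 1) = (6/7)(1/6)(0/5) = 0; P(data | r = 2) = (5/7)(2/6)(1/5)(4/4)(3/3) = 1/21; P(data | r = 3) = (4/7)(3/6)(2/5)(3/4)(2/3) = 2/35; P(data | r = 5) = (2/7)(5/6)(4/5)(1/4)(0/3) = 0; P(data | r = 6) = (1/7)(6/6)(5/5)(0/4) = 0.
Weighting by the prior gives 1/4 · 0 = 0, 1/4 · 1/21 = 1/84, 1/4 · 2/35 = 1/70, 1/6 · 0 = 0, 1/12 · 0 = 0; summing to 11/420.
Hence P(r = 3 | data) = (1/70) / (11/420) = 6/11.

0.5455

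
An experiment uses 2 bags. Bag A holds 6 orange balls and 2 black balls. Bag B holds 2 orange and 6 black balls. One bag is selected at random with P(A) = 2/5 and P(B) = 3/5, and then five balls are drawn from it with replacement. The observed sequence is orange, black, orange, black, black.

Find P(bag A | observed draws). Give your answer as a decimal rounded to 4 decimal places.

0.1818

The likelihood of the observed sequence under each hypothesis: P(data | bag A) = (6/8)(2/8)(6/8)(2/8)(2/8) = 0.0087891; P(data | bag B) = (2/8)(6/8)(2/8)(6/8)(6/8) = 0.026367.
The prior-weighted likelihoods are 2/5 · 0.0087891 = 0.0035156, 3/5 · 0.026367 = 0.01582; these sum to 0.019336.
Therefore the posterior P(bag A | data) = (0.0035156) / (0.019336) = 0.18182.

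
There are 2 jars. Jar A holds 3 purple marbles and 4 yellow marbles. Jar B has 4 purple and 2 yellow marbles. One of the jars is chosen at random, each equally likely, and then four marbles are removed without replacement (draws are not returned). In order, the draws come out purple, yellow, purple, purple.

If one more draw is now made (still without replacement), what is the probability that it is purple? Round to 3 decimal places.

0.412

Under each hypothesis, the probability of the observed sequence is: P(data | jar A) = (3/7)(4/6)(2/5)(1/4) = 1/35; P(data | jar B) = (4/6)(2/5)(3/4)(2/3) = 2/15.
Weighting by the prior gives 1/2 · 1/35 = 1/70, 1/2 · 2/15 = 1/15; with total 17/210.
The posterior is then P(jar A | data) = 3/17, P(jar B | data) = 14/17.
The predictive probability is P(purple next | data) = (0)(3/17) + (1/2)(14/17) = 7/17.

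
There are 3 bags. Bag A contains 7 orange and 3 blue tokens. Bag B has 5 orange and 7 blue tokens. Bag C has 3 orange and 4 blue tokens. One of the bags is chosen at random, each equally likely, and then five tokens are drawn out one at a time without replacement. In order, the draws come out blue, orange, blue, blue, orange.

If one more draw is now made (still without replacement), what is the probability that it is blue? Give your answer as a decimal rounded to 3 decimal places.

0.491

Under each hypothesis, the probability of the observed sequence is: P(data | bag A) = (3/10)(7/9)(2/8)(1/7)(6/6) = 0.0083333; P(data | bag B) = (7/12)(5/11)(6/10)(5/9)(4/8) = 0.044192; P(data | bag C) = (4/7)(3/6)(3/5)(2/4)(2/3) = 0.057143.
Weighting by the prior gives 1/3 · 0.0083333 = 0.0027778, 1/3 · 0.044192 = 0.014731, 1/3 · 0.057143 = 0.019048; with total 0.036556.
Normalising, the posterior is P(bag A | data) = 0.075987, P(bag B | data) = 0.40296, P(bag C | data) = 0.52105.
Averaging over the posterior, P(blue next | data) = (0)(0.075987) + (4/7)(0.40296) + (1/2)(0.52105) = 0.49079.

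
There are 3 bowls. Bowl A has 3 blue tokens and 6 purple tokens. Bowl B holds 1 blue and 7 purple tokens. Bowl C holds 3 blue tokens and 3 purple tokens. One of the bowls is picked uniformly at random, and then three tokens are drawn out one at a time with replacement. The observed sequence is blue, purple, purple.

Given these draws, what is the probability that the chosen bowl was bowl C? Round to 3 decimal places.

0.339

The likelihood of the observed sequence under each hypothesis: P(data | bowl A) = (3/9)(6/9)(6/9) = 0.14815; P(data | bowl B) = (1/8)(7/8)(7/8) = 0.095703; P(data | bowl C) = (3/6)(3/6)(3/6) = 0.125.
Weighting by the prior gives 1/3 · 0.14815 = 0.049383, 1/3 · 0.095703 = 0.031901, 1/3 · 0.125 = 0.041667; summing to 0.12295.
Hence P(bowl C | data) = (0.041667) / (0.12295) = 0.33889.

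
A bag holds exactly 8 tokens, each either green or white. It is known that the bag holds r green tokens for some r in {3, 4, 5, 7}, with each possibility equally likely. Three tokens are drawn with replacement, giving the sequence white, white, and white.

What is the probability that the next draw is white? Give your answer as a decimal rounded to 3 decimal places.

The likelihood of the observed sequence under each hypothesis: P(data | r = 3) = (5/8)(5/8)(5/8) = 0.24414; P(data | r = 4) = (4/8)(4/8)(4/8) = 0.125; P(data | r = 5) = (3/8)(3/8)(3/8) = 0.052734; P(data | r = 7) = (1/8)(1/8)(1/8) = 0.0019531.
Weighting by the prior gives 1/4 · 0.24414 = 0.061035, 1/4 · 0.125 = 0.03125, 1/4 · 0.052734 = 0.013184, 1/4 · 0.0019531 = 0.00048828; with total 0.10596.
Dividing through by the total gives posterior P(r = 3 | data) = 0.57604, P(r = 4 | data) = 0.29493, P(r = 5 | data) = 0.12442, P(r = 7 | data) = 0.0046083.
So P(white next | data) = Σ P(white next | H) P(H | data) = (5/8)(0.57604) + (1/2)(0.29493) + (3/8)(0.12442) + (1/8)(0.0046083) = 0.55472.

0.555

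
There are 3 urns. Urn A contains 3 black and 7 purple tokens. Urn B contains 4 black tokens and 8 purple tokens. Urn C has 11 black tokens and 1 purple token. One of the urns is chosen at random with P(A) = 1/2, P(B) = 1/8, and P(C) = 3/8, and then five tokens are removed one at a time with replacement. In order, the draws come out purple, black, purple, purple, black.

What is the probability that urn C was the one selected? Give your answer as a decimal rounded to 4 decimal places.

For each hypothesis, P(data | H) works out to: P(data | urn A) = (7/10)(3/10)(7/10)(7/10)(3/10) = 0.03087; P(data | urn B) = (8/12)(4/12)(8/12)(8/12)(4/12) = 0.032922; P(data | urn C) = (1/12)(11/12)(1/12)(1/12)(11/12) = 0.00048627.
The prior-weighted likelihoods are 1/2 · 0.03087 = 0.015435, 1/8 · 0.032922 = 0.0041152, 3/8 · 0.00048627 = 0.00018235; these sum to 0.019733.
Hence P(urn C | data) = (0.00018235) / (0.019733) = 0.0092412.

0.0092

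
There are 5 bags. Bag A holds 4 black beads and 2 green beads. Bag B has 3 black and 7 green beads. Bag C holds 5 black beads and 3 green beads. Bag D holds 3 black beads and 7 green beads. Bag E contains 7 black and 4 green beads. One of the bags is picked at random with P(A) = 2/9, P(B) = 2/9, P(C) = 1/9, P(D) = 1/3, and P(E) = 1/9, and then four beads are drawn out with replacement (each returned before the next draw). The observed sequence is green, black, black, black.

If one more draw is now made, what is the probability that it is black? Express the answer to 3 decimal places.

Under each hypothesis, the probability of the observed sequence is: P(data | bag A) = (2/6)(4/6)(4/6)(4/6) = 0.098765; P(data | bag B) = (7/10)(3/10)(3/10)(3/10) = 0.0189; P(data | bag C) = (3/8)(5/8)(5/8)(5/8) = 0.091553; P(data | bag D) = (7/10)(3/10)(3/10)(3/10) = 0.0189; P(data | bag E) = (4/11)(7/11)(7/11)(7/11) = 0.093709.
Weighting by the prior gives 2/9 · 0.098765 = 0.021948, 2/9 · 0.0189 = 0.0042, 1/9 · 0.091553 = 0.010173, 1/3 · 0.0189 = 0.0063, 1/9 · 0.093709 = 0.010412; summing to 0.053033.
Normalising, the posterior is P(bag A | data) = 0.41386, P(bag B | data) = 0.079197, P(bag C | data) = 0.19182, P(bag D | data) = 0.11879, P(bag E | data) = 0.19634.
So P(black next | data) = Σ P(black next | H) P(H | data) = (2/3)(0.41386) + (3/10)(0.079197) + (5/8)(0.19182) + (3/10)(0.11879) + (7/11)(0.19634) = 0.58013.

0.580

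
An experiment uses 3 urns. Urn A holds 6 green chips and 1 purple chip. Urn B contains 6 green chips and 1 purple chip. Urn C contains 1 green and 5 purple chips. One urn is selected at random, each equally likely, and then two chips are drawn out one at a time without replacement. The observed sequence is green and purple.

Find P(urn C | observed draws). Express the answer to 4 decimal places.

0.3684

The likelihood of the observed sequence under each hypothesis: P(data | urn A) = (6/7)(1/6) = 1/7; P(data | urn B) = (6/7)(1/6) = 1/7; P(data | urn C) = (1/6)(5/5) = 1/6.
The prior-weighted likelihoods are 1/3 · 1/7 = 1/21, 1/3 · 1/7 = 1/21, 1/3 · 1/6 = 1/18; these sum to 19/126.
Therefore the posterior P(urn C | data) = (1/18) / (19/126) = 7/19.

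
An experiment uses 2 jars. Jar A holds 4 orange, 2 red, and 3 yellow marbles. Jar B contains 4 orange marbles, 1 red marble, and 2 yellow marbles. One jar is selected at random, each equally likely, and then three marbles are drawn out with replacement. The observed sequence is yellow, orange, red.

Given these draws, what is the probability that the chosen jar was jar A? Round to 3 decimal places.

0.585

Compute the likelihood of the observed sequence for each case: P(data | jar A) = (3/9)(4/9)(2/9) = 0.032922; P(data | jar B) = (2/7)(4/7)(1/7) = 0.023324.
Multiplying each by its prior: 1/2 · 0.032922 = 0.016461, 1/2 · 0.023324 = 0.011662; with total 0.028123.
Therefore the posterior P(jar A | data) = (0.016461) / (0.028123) = 0.58532.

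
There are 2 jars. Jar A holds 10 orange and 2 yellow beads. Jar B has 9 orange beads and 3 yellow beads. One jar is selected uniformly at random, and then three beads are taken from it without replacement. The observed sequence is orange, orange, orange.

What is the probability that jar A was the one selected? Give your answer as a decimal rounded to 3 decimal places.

Under each hypothesis, the probability of the observed sequence is: P(data | jar A) = (10/12)(9/11)(8/10) = 6/11; P(data | jar B) = (9/12)(8/11)(7/10) = 21/55.
The prior-weighted likelihoods are 1/2 · 6/11 = 3/11, 1/2 · 21/55 = 21/110; with total 51/110.
Hence P(jar A | data) = (3/11) / (51/110) = 10/17.

0.588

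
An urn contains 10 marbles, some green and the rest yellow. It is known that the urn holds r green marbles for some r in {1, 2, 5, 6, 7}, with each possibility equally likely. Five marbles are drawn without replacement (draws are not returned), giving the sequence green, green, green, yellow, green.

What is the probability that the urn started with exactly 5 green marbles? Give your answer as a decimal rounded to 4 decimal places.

0.1316

Under each hypothesis, the probability of the observed sequence is: P(data | r = 1) = (1/10)(0/9) = 0; P(data | r = 2) = (2/10)(1/9)(0/8) = 0; P(data | r = 5) = (5/10)(4/9)(3/8)(5/7)(2/6) = 5/252; P(data | r = 6) = (6/10)(5/9)(4/8)(4/7)(3/6) = 1/21; P(data | r = 7) = (7/10)(6/9)(5/8)(3/7)(4/6) = 1/12.
Multiplying each by its prior: 1/5 · 0 = 0, 1/5 · 0 = 0, 1/5 · 5/252 = 1/252, 1/5 · 1/21 = 1/105, 1/5 · 1/12 = 1/60; with total 19/630.
By Bayes' rule, P(r = 5 | data) = (1/252) / (19/630) = 5/38.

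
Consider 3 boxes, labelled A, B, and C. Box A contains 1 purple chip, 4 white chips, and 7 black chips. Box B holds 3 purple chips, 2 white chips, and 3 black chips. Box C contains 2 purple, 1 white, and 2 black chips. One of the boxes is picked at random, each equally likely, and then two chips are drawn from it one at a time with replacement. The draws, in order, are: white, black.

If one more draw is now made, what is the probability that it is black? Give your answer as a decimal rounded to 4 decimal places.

Under each hypothesis, the probability of the observed sequence is: P(data | box A) = (4/12)(7/12) = 0.19444; P(data | box B) = (2/8)(3/8) = 0.09375; P(data | box C) = (1/5)(2/5) = 0.08.
The prior-weighted likelihoods are 1/3 · 0.19444 = 0.064815, 1/3 · 0.09375 = 0.03125, 1/3 · 0.08 = 0.026667; summing to 0.12273.
The posterior is then P(box A | data) = 0.5281, P(box B | data) = 0.25462, P(box C | data) = 0.21728.
So P(black next | data) = Σ P(black next | H) P(H | data) = (7/12)(0.5281) + (3/8)(0.25462) + (2/5)(0.21728) = 0.49045.

0.4905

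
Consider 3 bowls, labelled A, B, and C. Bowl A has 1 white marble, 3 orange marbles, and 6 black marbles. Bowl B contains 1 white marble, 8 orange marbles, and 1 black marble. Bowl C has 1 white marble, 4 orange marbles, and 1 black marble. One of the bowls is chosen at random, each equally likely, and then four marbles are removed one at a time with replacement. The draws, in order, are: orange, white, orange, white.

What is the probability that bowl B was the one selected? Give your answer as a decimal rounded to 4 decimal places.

For each hypothesis, P(data | H) works out to: P(data | bowl A) = (3/10)(1/10)(3/10)(1/10) = 0.0009; P(data | bowl B) = (8/10)(1/10)(8/10)(1/10) = 0.0064; P(data | bowl C) = (4/6)(1/6)(4/6)(1/6) = 0.012346.
Multiplying each by its prior: 1/3 · 0.0009 = 0.0003, 1/3 · 0.0064 = 0.0021333, 1/3 · 0.012346 = 0.0041152; summing to 0.0065486.
Therefore the posterior P(bowl B | data) = (0.0021333) / (0.0065486) = 0.32577.

0.3258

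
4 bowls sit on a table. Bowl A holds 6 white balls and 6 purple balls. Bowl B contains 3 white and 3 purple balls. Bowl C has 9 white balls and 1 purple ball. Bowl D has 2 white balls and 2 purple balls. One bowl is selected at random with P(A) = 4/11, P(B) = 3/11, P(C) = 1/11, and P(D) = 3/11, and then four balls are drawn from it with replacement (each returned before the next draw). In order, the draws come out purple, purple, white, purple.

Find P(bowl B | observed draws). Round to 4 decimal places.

Under each hypothesis, the probability of the observed sequence is: P(data | bowl A) = (6/12)(6/12)(6/12)(6/12) = 0.0625; P(data | bowl B) = (3/6)(3/6)(3/6)(3/6) = 0.0625; P(data | bowl C) = (1/10)(1/10)(9/10)(1/10) = 0.0009; P(data | bowl D) = (2/4)(2/4)(2/4)(2/4) = 0.0625.
Multiplying each by its prior: 4/11 · 0.0625 = 0.022727, 3/11 · 0.0625 = 0.017045, 1/11 · 0.0009 = 8.1818e-05, 3/11 · 0.0625 = 0.017045; with total 0.0569.
Therefore the posterior P(bowl B | data) = (0.017045) / (0.0569) = 0.29957.

0.2996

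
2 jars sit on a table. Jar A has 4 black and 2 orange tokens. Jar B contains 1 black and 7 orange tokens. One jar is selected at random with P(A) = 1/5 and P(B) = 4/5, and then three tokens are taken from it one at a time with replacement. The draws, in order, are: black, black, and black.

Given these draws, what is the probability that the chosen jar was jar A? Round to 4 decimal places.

0.9743

The likelihood of the observed sequence under each hypothesis: P(data | jar A) = (4/6)(4/6)(4/6) = 0.2963; P(data | jar B) = (1/8)(1/8)(1/8) = 0.0019531.
Weighting by the prior gives 1/5 · 0.2963 = 0.059259, 4/5 · 0.0019531 = 0.0015625; these sum to 0.060822.
By Bayes' rule, P(jar A | data) = (0.059259) / (0.060822) = 0.97431.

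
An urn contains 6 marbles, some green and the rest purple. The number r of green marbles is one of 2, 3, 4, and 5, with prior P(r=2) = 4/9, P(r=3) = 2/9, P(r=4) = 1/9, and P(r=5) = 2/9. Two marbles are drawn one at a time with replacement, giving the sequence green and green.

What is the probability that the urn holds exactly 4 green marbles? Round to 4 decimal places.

For each hypothesis, P(data | H) works out to: P(data | r = 2) = (2/6)(2/6) = 1/9; P(data | r = 3) = (3/6)(3/6) = 1/4; P(data | r = 4) = (4/6)(4/6) = 4/9; P(data | r = 5) = (5/6)(5/6) = 25/36.
The prior-weighted likelihoods are 4/9 · 1/9 = 4/81, 2/9 · 1/4 = 1/18, 1/9 · 4/9 = 4/81, 2/9 · 25/36 = 25/162; with total 25/81.
Hence P(r = 4 | data) = (4/81) / (25/81) = 4/25.

0.1600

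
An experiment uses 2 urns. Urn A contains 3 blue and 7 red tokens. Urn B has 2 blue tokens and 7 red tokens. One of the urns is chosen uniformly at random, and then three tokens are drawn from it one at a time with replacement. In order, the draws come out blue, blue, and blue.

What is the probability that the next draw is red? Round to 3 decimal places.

0.722

The likelihood of the observed sequence under each hypothesis: P(data | urn A) = (3/10)(3/10)(3/10) = 0.027; P(data | urn B) = (2/9)(2/9)(2/9) = 0.010974.
Weighting by the prior gives 1/2 · 0.027 = 0.0135, 1/2 · 0.010974 = 0.005487; with total 0.018987.
Dividing through by the total gives posterior P(urn A | data) = 0.71101, P(urn B | data) = 0.28899.
The predictive probability is P(red next | data) = (7/10)(0.71101) + (7/9)(0.28899) = 0.72248.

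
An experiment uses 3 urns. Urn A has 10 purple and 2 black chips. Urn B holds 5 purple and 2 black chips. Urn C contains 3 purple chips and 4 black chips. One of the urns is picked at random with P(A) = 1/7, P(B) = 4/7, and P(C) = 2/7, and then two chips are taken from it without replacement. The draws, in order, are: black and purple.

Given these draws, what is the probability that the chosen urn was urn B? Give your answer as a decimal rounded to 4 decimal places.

0.5685

For each hypothesis, P(data | H) works out to: P(data | urn A) = (2/12)(10/11) = 5/33; P(data | urn B) = (2/7)(5/6) = 5/21; P(data | urn C) = (4/7)(3/6) = 2/7.
Multiplying each by its prior: 1/7 · 5/33 = 5/231, 4/7 · 5/21 = 20/147, 2/7 · 2/7 = 4/49; summing to 129/539.
By Bayes' rule, P(urn B | data) = (20/147) / (129/539) = 220/387.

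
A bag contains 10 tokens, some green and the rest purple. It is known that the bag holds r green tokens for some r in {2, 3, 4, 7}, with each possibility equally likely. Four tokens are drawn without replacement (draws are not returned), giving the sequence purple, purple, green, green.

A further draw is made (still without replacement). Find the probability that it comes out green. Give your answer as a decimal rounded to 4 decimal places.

0.3811

The likelihood of the observed sequence under each hypothesis: P(data | r = 2) = (8/10)(7/9)(2/8)(1/7) = 0.022222; P(data | r = 3) = (7/10)(6/9)(3/8)(2/7) = 0.05; P(data | r = 4) = (6/10)(5/9)(4/8)(3/7) = 0.071429; P(data | r = 7) = (3/10)(2/9)(7/8)(6/7) = 0.05.
Multiplying each by its prior: 1/4 · 0.022222 = 0.0055556, 1/4 · 0.05 = 0.0125, 1/4 · 0.071429 = 0.017857, 1/4 · 0.05 = 0.0125; with total 0.048413.
Normalising, the posterior is P(r = 2 | data) = 0.11475, P(r = 3 | data) = 0.2582, P(r = 4 | data) = 0.36885, P(r = 7 | data) = 0.2582.
Averaging over the posterior, P(green next | data) = (0)(0.11475) + (1/6)(0.2582) + (1/3)(0.36885) + (5/6)(0.2582) = 0.38115.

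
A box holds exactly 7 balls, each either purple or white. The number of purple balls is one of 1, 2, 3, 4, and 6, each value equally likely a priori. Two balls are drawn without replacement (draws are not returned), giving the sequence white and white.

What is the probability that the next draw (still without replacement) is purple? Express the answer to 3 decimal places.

0.382

Compute the likelihood of the observed sequence for each case: P(data | r = 1) = (6/7)(5/6) = 5/7; P(data | r = 2) = (5/7)(4/6) = 10/21; P(data | r = 3) = (4/7)(3/6) = 2/7; P(data | r = 4) = (3/7)(2/6) = 1/7; P(data | r = 6) = (1/7)(0/6) = 0.
Multiplying each by its prior: 1/5 · 5/7 = 1/7, 1/5 · 10/21 = 2/21, 1/5 · 2/7 = 2/35, 1/5 · 1/7 = 1/35, 1/5 · 0 = 0; summing to 34/105.
The posterior is then P(r = 1 | data) = 15/34, P(r = 2 | data) = 5/17, P(r = 3 | data) = 3/17, P(r = 4 | data) = 3/34, P(r = 6 | data) = 0.
The predictive probability is P(purple next | data) = (1/5)(15/34) + (2/5)(5/17) + (3/5)(3/17) + (4/5)(3/34) = 13/34.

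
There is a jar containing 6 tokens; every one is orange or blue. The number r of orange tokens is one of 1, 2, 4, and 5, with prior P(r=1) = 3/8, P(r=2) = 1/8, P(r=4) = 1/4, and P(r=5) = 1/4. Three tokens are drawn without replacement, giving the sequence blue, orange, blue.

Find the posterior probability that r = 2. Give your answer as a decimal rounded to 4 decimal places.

Compute the likelihood of the observed sequence for each case: P(data | r = 1) = (5/6)(1/5)(4/4) = 1/6; P(data | r = 2) = (4/6)(2/5)(3/4) = 1/5; P(data | r = 4) = (2/6)(4/5)(1/4) = 1/15; P(data | r = 5) = (1/6)(5/5)(0/4) = 0.
Weighting by the prior gives 3/8 · 1/6 = 1/16, 1/8 · 1/5 = 1/40, 1/4 · 1/15 = 1/60, 1/4 · 0 = 0; these sum to 5/48.
Hence P(r = 2 | data) = (1/40) / (5/48) = 6/25.

0.2400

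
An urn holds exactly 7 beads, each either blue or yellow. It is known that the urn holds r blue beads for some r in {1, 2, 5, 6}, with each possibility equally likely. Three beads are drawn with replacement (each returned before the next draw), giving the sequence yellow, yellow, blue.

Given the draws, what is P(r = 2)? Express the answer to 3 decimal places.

The likelihood of the observed sequence under each hypothesis: P(data | r = 1) = (6/7)(6/7)(1/7) = 36/343; P(data | r = 2) = (5/7)(5/7)(2/7) = 50/343; P(data | r = 5) = (2/7)(2/7)(5/7) = 20/343; P(data | r = 6) = (1/7)(1/7)(6/7) = 6/343.
The prior-weighted likelihoods are 1/4 · 36/343 = 9/343, 1/4 · 50/343 = 25/686, 1/4 · 20/343 = 5/343, 1/4 · 6/343 = 3/686; summing to 4/49.
By Bayes' rule, P(r = 2 | data) = (25/686) / (4/49) = 25/56.

0.446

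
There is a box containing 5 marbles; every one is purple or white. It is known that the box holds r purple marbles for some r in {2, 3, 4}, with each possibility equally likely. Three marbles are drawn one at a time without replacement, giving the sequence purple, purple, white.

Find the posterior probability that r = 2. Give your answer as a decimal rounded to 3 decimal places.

Compute the likelihood of the observed sequence for each case: P(data | r = 2) = (2/5)(1/4)(3/3) = 1/10; P(data | r = 3) = (3/5)(2/4)(2/3) = 1/5; P(data | r = 4) = (4/5)(3/4)(1/3) = 1/5.
Multiplying each by its prior: 1/3 · 1/10 = 1/30, 1/3 · 1/5 = 1/15, 1/3 · 1/5 = 1/15; with total 1/6.
So P(r = 2 | data) = (1/30) / (1/6) = 1/5.

0.200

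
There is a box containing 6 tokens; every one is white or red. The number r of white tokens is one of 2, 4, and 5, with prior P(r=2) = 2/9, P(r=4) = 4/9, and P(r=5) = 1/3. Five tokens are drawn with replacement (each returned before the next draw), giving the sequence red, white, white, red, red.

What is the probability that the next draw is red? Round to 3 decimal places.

0.477

For each hypothesis, P(data | H) works out to: P(data | r = 2) = (4/6)(2/6)(2/6)(4/6)(4/6) = 0.032922; P(data | r = 4) = (2/6)(4/6)(4/6)(2/6)(2/6) = 0.016461; P(data | r = 5) = (1/6)(5/6)(5/6)(1/6)(1/6) = 0.003215.
Weighting by the prior gives 2/9 · 0.032922 = 0.007316, 4/9 · 0.016461 = 0.007316, 1/3 · 0.003215 = 0.0010717; summing to 0.015704.
Dividing through by the total gives posterior P(r = 2 | data) = 0.46588, P(r = 4 | data) = 0.46588, P(r = 5 | data) = 0.068244.
So P(red next | data) = Σ P(red next | H) P(H | data) = (2/3)(0.46588) + (1/3)(0.46588) + (1/6)(0.068244) = 0.47725.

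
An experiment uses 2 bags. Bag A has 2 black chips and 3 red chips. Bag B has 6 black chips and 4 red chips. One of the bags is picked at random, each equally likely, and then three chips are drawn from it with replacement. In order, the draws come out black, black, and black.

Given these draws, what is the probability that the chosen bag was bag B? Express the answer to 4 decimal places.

0.7714

Under each hypothesis, the probability of the observed sequence is: P(data | bag A) = (2/5)(2/5)(2/5) = 8/125; P(data | bag B) = (6/10)(6/10)(6/10) = 27/125.
Weighting by the prior gives 1/2 · 8/125 = 4/125, 1/2 · 27/125 = 27/250; these sum to 7/50.
By Bayes' rule, P(bag B | data) = (27/250) / (7/50) = 27/35.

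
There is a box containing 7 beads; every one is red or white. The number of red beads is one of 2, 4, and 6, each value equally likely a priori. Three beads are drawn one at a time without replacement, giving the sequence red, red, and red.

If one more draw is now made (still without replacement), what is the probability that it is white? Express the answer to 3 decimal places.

Under each hypothesis, the probability of the observed sequence is: P(data | r = 2) = (2/7)(1/6)(0/5) = 0; P(data | r = 4) = (4/7)(3/6)(2/5) = 4/35; P(data | r = 6) = (6/7)(5/6)(4/5) = 4/7.
Weighting by the prior gives 1/3 · 0 = 0, 1/3 · 4/35 = 4/105, 1/3 · 4/7 = 4/21; with total 8/35.
Normalising, the posterior is P(r = 2 | data) = 0, P(r = 4 | data) = 1/6, P(r = 6 | data) = 5/6.
The predictive probability is P(white next | data) = (3/4)(1/6) + (1/4)(5/6) = 1/3.

0.333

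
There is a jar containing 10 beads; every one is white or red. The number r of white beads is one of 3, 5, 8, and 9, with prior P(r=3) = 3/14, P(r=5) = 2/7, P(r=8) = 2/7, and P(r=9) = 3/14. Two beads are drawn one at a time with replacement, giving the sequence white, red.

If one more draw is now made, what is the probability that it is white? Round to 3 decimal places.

Under each hypothesis, the probability of the observed sequence is: P(data | r = 3) = (3/10)(7/10) = 0.21; P(data | r = 5) = (5/10)(5/10) = 0.25; P(data | r = 8) = (8/10)(2/10) = 0.16; P(data | r = 9) = (9/10)(1/10) = 0.09.
Multiplying each by its prior: 3/14 · 0.21 = 0.045, 2/7 · 0.25 = 0.071429, 2/7 · 0.16 = 0.045714, 3/14 · 0.09 = 0.019286; with total 0.18143.
The posterior is then P(r = 3 | data) = 0.24803, P(r = 5 | data) = 0.3937, P(r = 8 | data) = 0.25197, P(r = 9 | data) = 0.1063.
Averaging over the posterior, P(white next | data) = (3/10)(0.24803) + (1/2)(0.3937) + (4/5)(0.25197) + (9/10)(0.1063) = 0.5685.

0.569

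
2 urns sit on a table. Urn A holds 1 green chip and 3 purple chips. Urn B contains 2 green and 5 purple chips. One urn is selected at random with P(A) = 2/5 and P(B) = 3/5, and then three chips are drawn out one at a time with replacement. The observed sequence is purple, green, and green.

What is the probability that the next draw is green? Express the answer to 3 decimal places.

Compute the likelihood of the observed sequence for each case: P(data | urn A) = (3/4)(1/4)(1/4) = 0.046875; P(data | urn B) = (5/7)(2/7)(2/7) = 0.058309.
The prior-weighted likelihoods are 2/5 · 0.046875 = 0.01875, 3/5 · 0.058309 = 0.034985; with total 0.053735.
Dividing through by the total gives posterior P(urn A | data) = 0.34893, P(urn B | data) = 0.65107.
So P(green next | data) = Σ P(green next | H) P(H | data) = (1/4)(0.34893) + (2/7)(0.65107) = 0.27325.

0.273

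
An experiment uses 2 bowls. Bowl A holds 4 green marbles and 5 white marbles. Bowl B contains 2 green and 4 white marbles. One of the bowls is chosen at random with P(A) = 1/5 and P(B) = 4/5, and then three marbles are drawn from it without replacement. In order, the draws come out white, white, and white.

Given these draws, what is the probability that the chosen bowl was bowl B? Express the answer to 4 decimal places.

Compute the likelihood of the observed sequence for each case: P(data | bowl A) = (5/9)(4/8)(3/7) = 0.11905; P(data | bowl B) = (4/6)(3/5)(2/4) = 0.2.
Multiplying each by its prior: 1/5 · 0.11905 = 0.02381, 4/5 · 0.2 = 0.16; with total 0.18381.
By Bayes' rule, P(bowl B | data) = (0.16) / (0.18381) = 0.87047.

0.8705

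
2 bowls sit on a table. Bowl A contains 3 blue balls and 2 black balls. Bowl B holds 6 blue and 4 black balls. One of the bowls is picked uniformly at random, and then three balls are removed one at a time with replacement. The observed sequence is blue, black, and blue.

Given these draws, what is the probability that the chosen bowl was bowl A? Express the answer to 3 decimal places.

Compute the likelihood of the observed sequence for each case: P(data | bowl A) = (3/5)(2/5)(3/5) = 18/125; P(data | bowl B) = (6/10)(4/10)(6/10) = 18/125.
Weighting by the prior gives 1/2 · 18/125 = 9/125, 1/2 · 18/125 = 9/125; these sum to 18/125.
Therefore the posterior P(bowl A | data) = (9/125) / (18/125) = 1/2.

0.500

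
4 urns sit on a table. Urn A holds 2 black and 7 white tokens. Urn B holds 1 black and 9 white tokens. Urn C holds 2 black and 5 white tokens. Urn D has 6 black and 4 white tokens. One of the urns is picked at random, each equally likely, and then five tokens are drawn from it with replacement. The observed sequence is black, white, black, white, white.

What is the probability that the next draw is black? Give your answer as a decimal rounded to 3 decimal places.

Compute the likelihood of the observed sequence for each case: P(data | urn A) = (2/9)(7/9)(2/9)(7/9)(7/9) = 0.023235; P(data | urn B) = (1/10)(9/10)(1/10)(9/10)(9/10) = 0.00729; P(data | urn C) = (2/7)(5/7)(2/7)(5/7)(5/7) = 0.02975; P(data | urn D) = (6/10)(4/10)(6/10)(4/10)(4/10) = 0.02304.
Multiplying each by its prior: 1/4 · 0.023235 = 0.0058087, 1/4 · 0.00729 = 0.0018225, 1/4 · 0.02975 = 0.0074374, 1/4 · 0.02304 = 0.00576; summing to 0.020829.
Normalising, the posterior is P(urn A | data) = 0.27888, P(urn B | data) = 0.0875, P(urn C | data) = 0.35708, P(urn D | data) = 0.27654.
So P(black next | data) = Σ P(black next | H) P(H | data) = (2/9)(0.27888) + (1/10)(0.0875) + (2/7)(0.35708) + (3/5)(0.27654) = 0.33867.

0.339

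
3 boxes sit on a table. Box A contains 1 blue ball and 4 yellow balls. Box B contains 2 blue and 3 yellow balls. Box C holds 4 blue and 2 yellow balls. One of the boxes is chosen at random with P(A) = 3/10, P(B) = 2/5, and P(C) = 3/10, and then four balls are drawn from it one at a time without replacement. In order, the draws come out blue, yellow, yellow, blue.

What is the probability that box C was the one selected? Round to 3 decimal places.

0.333

For each hypothesis, P(data | H) works out to: P(data | box A) = (1/5)(4/4)(3/3)(0/2) = 0; P(data | box B) = (2/5)(3/4)(2/3)(1/2) = 1/10; P(data | box C) = (4/6)(2/5)(1/4)(3/3) = 1/15.
Multiplying each by its prior: 3/10 · 0 = 0, 2/5 · 1/10 = 1/25, 3/10 · 1/15 = 1/50; these sum to 3/50.
Hence P(box C | data) = (1/50) / (3/50) = 1/3.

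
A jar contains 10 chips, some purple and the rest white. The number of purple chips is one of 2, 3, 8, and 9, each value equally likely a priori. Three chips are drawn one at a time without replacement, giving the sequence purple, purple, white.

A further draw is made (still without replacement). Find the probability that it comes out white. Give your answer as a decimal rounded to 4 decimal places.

For each hypothesis, P(data | H) works out to: P(data | r = 2) = (2/10)(1/9)(8/8) = 0.022222; P(data | r = 3) = (3/10)(2/9)(7/8) = 0.058333; P(data | r = 8) = (8/10)(7/9)(2/8) = 0.15556; P(data | r = 9) = (9/10)(8/9)(1/8) = 0.1.
The prior-weighted likelihoods are 1/4 · 0.022222 = 0.0055556, 1/4 · 0.058333 = 0.014583, 1/4 · 0.15556 = 0.038889, 1/4 · 0.1 = 0.025; summing to 0.084028.
Dividing through by the total gives posterior P(r = 2 | data) = 0.066116, P(r = 3 | data) = 0.17355, P(r = 8 | data) = 0.46281, P(r = 9 | data) = 0.29752.
Averaging over the posterior, P(white next | data) = (1)(0.066116) + (6/7)(0.17355) + (1/7)(0.46281) + (0)(0.29752) = 0.28099.

0.2810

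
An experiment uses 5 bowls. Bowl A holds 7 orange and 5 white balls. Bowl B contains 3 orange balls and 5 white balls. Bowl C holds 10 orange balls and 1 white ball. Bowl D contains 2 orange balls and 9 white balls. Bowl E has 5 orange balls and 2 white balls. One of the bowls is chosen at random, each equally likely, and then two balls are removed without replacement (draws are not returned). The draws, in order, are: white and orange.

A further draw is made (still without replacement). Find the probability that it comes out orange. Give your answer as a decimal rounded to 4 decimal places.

The likelihood of the observed sequence under each hypothesis: P(data | bowl A) = (5/12)(7/11) = 0.26515; P(data | bowl B) = (5/8)(3/7) = 0.26786; P(data | bowl C) = (1/11)(10/10) = 0.090909; P(data | bowl D) = (9/11)(2/10) = 0.16364; P(data | bowl E) = (2/7)(5/6) = 0.2381.
Multiplying each by its prior: 1/5 · 0.26515 = 0.05303, 1/5 · 0.26786 = 0.053571, 1/5 · 0.090909 = 0.018182, 1/5 · 0.16364 = 0.032727, 1/5 · 0.2381 = 0.047619; summing to 0.20513.
Normalising, the posterior is P(bowl A | data) = 0.25852, P(bowl B | data) = 0.26116, P(bowl C | data) = 0.088636, P(bowl D | data) = 0.15954, P(bowl E | data) = 0.23214.
The predictive probability is P(orange next | data) = (3/5)(0.25852) + (1/3)(0.26116) + (1)(0.088636) + (1/9)(0.15954) + (4/5)(0.23214) = 0.53424.

0.5342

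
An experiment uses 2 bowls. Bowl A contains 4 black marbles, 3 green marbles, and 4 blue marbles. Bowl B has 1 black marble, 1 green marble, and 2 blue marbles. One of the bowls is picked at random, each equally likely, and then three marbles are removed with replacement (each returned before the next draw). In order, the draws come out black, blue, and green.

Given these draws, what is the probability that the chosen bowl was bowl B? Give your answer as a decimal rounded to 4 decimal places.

0.4642

The likelihood of the observed sequence under each hypothesis: P(data | bowl A) = (4/11)(4/11)(3/11) = 0.036063; P(data | bowl B) = (1/4)(2/4)(1/4) = 0.03125.
The prior-weighted likelihoods are 1/2 · 0.036063 = 0.018032, 1/2 · 0.03125 = 0.015625; summing to 0.033657.
So P(bowl B | data) = (0.015625) / (0.033657) = 0.46425.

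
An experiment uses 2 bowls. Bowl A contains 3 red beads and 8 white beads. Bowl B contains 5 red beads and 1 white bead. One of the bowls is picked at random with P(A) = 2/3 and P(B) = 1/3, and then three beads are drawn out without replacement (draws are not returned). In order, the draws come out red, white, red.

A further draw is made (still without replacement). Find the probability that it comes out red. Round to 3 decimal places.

The likelihood of the observed sequence under each hypothesis: P(data | bowl A) = (3/11)(8/10)(2/9) = 8/165; P(data | bowl B) = (5/6)(1/5)(4/4) = 1/6.
The prior-weighted likelihoods are 2/3 · 8/165 = 16/495, 1/3 · 1/6 = 1/18; with total 29/330.
Dividing through by the total gives posterior P(bowl A | data) = 32/87, P(bowl B | data) = 55/87.
The predictive probability is P(red next | data) = (1/8)(32/87) + (1)(55/87) = 59/87.

0.678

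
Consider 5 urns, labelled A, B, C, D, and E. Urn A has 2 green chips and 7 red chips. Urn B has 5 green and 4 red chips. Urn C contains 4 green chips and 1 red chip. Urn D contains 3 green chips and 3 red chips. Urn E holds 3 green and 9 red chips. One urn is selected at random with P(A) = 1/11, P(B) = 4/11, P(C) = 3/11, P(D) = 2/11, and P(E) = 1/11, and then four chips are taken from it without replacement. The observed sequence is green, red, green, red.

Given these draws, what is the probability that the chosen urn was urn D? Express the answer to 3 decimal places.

0.344

Under each hypothesis, the probability of the observed sequence is: P(data | urn A) = (2/9)(7/8)(1/7)(6/6) = 0.027778; P(data | urn B) = (5/9)(4/8)(4/7)(3/6) = 0.079365; P(data | urn C) = (4/5)(1/4)(3/3)(0/2) = 0; P(data | urn D) = (3/6)(3/5)(2/4)(2/3) = 0.1; P(data | urn E) = (3/12)(9/11)(2/10)(8/9) = 0.036364.
The prior-weighted likelihoods are 1/11 · 0.027778 = 0.0025253, 4/11 · 0.079365 = 0.02886, 3/11 · 0 = 0, 2/11 · 0.1 = 0.018182, 1/11 · 0.036364 = 0.0033058; with total 0.052873.
Therefore the posterior P(urn D | data) = (0.018182) / (0.052873) = 0.34388.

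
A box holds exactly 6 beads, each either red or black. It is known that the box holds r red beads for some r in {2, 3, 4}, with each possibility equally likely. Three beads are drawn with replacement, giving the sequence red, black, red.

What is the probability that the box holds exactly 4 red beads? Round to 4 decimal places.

0.4267

For each hypothesis, P(data | H) works out to: P(data | r = 2) = (2/6)(4/6)(2/6) = 2/27; P(data | r = 3) = (3/6)(3/6)(3/6) = 1/8; P(data | r = 4) = (4/6)(2/6)(4/6) = 4/27.
Multiplying each by its prior: 1/3 · 2/27 = 2/81, 1/3 · 1/8 = 1/24, 1/3 · 4/27 = 4/81; summing to 25/216.
Therefore the posterior P(r = 4 | data) = (4/81) / (25/216) = 32/75.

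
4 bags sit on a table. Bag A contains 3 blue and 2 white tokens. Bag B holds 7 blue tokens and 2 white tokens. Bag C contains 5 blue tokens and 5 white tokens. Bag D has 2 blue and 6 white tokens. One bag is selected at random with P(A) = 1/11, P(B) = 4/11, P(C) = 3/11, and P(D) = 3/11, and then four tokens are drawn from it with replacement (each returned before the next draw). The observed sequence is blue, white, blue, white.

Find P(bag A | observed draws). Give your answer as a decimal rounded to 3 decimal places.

For each hypothesis, P(data | H) works out to: P(data | bag A) = (3/5)(2/5)(3/5)(2/5) = 0.0576; P(data | bag B) = (7/9)(2/9)(7/9)(2/9) = 0.029873; P(data | bag C) = (5/10)(5/10)(5/10)(5/10) = 0.0625; P(data | bag D) = (2/8)(6/8)(2/8)(6/8) = 0.035156.
The prior-weighted likelihoods are 1/11 · 0.0576 = 0.0052364, 4/11 · 0.029873 = 0.010863, 3/11 · 0.0625 = 0.017045, 3/11 · 0.035156 = 0.0095881; summing to 0.042733.
Hence P(bag A | data) = (0.0052364) / (0.042733) = 0.12254.

0.123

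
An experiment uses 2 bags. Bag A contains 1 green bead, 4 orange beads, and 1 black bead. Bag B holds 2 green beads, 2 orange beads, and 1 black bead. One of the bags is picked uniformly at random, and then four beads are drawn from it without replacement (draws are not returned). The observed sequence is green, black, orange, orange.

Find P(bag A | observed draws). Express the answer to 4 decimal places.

The likelihood of the observed sequence under each hypothesis: P(data | bag A) = (1/6)(1/5)(4/4)(3/3) = 1/30; P(data | bag B) = (2/5)(1/4)(2/3)(1/2) = 1/30.
Multiplying each by its prior: 1/2 · 1/30 = 1/60, 1/2 · 1/30 = 1/60; with total 1/30.
By Bayes' rule, P(bag A | data) = (1/60) / (1/30) = 1/2.

0.5000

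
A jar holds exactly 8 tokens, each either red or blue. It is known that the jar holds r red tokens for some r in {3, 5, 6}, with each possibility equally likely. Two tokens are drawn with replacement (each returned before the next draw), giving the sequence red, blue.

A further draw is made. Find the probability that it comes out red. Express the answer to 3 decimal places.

0.571

Compute the likelihood of the observed sequence for each case: P(data | r = 3) = (3/8)(5/8) = 15/64; P(data | r = 5) = (5/8)(3/8) = 15/64; P(data | r = 6) = (6/8)(2/8) = 3/16.
Weighting by the prior gives 1/3 · 15/64 = 5/64, 1/3 · 15/64 = 5/64, 1/3 · 3/16 = 1/16; summing to 7/32.
Dividing through by the total gives posterior P(r = 3 | data) = 5/14, P(r = 5 | data) = 5/14, P(r = 6 | data) = 2/7.
So P(red next | data) = Σ P(red next | H) P(H | data) = (3/8)(5/14) + (5/8)(5/14) + (3/4)(2/7) = 4/7.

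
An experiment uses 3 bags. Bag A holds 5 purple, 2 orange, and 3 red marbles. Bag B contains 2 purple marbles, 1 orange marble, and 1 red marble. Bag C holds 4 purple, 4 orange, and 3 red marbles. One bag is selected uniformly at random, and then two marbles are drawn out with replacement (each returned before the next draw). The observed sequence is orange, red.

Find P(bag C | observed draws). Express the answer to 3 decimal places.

Compute the likelihood of the observed sequence for each case: P(data | bag A) = (2/10)(3/10) = 0.06; P(data | bag B) = (1/4)(1/4) = 0.0625; P(data | bag C) = (4/11)(3/11) = 0.099174.
Weighting by the prior gives 1/3 · 0.06 = 0.02, 1/3 · 0.0625 = 0.020833, 1/3 · 0.099174 = 0.033058; with total 0.073891.
By Bayes' rule, P(bag C | data) = (0.033058) / (0.073891) = 0.44739.

0.447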